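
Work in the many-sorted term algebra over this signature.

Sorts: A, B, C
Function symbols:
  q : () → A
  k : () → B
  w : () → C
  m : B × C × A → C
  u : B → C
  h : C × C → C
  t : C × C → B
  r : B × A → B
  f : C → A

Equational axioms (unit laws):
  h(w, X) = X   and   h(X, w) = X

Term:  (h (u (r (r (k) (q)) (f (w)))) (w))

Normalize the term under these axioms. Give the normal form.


1. (h (u (r (r (k) (q)) (f (w)))) (w))  →  (u (r (r (k) (q)) (f (w))))

normal form = (u (r (r (k) (q)) (f (w))))


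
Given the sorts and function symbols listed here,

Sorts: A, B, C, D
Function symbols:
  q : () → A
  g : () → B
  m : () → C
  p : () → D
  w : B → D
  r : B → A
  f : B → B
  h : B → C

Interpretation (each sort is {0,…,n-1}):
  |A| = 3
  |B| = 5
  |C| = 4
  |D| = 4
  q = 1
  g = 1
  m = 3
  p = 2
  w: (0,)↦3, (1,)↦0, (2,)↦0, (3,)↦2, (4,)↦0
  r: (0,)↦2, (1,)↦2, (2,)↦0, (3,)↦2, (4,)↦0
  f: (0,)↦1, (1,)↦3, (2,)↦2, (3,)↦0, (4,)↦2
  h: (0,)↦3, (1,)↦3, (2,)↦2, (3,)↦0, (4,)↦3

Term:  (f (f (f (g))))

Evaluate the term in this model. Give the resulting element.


value = 1

  g = 1
  (f (g)) = f(1,) = 3
  (f (f (g))) = f(3,) = 0
  (f (f (f (g)))) = f(0,) = 1


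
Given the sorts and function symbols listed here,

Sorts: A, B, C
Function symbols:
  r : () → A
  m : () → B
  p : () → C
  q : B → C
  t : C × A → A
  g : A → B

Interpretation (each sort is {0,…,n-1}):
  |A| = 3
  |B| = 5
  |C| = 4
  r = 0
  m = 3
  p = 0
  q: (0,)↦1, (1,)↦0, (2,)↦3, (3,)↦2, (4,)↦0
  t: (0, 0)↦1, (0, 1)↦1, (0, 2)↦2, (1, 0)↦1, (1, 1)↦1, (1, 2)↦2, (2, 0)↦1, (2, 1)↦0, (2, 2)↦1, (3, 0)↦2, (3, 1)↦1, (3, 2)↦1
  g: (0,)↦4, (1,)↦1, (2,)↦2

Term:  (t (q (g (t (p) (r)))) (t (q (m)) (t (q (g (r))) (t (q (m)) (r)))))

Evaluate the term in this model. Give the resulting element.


  p = 0
  r = 0
  (t (p) (r)) = t(0, 0) = 1
  (g (t (p) (r))) = g(1,) = 1
  (q (g (t (p) (r)))) = q(1,) = 0
  m = 3
  (q (m)) = q(3,) = 2
  r = 0
  (g (r)) = g(0,) = 4
  (q (g (r))) = q(4,) = 0
  m = 3
  (q (m)) = q(3,) = 2
  r = 0
  (t (q (m)) (r)) = t(2, 0) = 1
  (t (q (g (r))) (t (q (m)) (r))) = t(0, 1) = 1
  (t (q (m)) (t (q (g (r))) (t (q (m)) (r)))) = t(2, 1) = 0
  (t (q (g (t (p) (r)))) (t (q (m)) (t (q (g (r))) (t (q (m)) (r))))) = t(0, 0) = 1

value = 1


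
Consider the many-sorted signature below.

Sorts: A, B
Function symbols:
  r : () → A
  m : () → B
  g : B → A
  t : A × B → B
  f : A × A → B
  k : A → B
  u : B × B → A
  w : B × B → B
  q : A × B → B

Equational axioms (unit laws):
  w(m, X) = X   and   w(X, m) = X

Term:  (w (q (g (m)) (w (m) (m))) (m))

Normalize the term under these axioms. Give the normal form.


1. (w (q (g (m)) (w (m) (m))) (m))  →  (q (g (m)) (w (m) (m)))
2. (q (g (m)) (w (m) (m)))  →  (q (g (m)) (m))

normal form = (q (g (m)) (m))


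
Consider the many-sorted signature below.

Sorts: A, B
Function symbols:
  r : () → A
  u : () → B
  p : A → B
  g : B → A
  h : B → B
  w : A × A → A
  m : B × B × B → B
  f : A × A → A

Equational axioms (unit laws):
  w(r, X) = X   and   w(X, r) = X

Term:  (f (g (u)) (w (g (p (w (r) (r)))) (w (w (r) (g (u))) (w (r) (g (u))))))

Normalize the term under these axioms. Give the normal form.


1. (f (g (u)) (w (g (p (w (r) (r)))) (w (w (r) (g (u))) (w (r) (g (u))))))  →  (f (g (u)) (w (g (p (r))) (w (w (r) (g (u))) (w (r) (g (u))))))
2. (f (g (u)) (w (g (p (r))) (w (w (r) (g (u))) (w (r) (g (u))))))  →  (f (g (u)) (w (g (p (r))) (w (g (u)) (w (r) (g (u))))))
3. (f (g (u)) (w (g (p (r))) (w (g (u)) (w (r) (g (u))))))  →  (f (g (u)) (w (g (p (r))) (w (g (u)) (g (u)))))

normal form = (f (g (u)) (w (g (p (r))) (w (g (u)) (g (u)))))


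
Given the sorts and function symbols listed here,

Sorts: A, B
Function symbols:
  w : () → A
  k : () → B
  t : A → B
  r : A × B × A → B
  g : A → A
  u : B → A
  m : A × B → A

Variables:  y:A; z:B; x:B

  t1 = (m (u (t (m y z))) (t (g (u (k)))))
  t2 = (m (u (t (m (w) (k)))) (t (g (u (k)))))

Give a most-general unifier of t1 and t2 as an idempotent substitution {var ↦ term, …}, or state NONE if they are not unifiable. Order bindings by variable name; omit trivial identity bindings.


{y ↦ (w), z ↦ (k)}


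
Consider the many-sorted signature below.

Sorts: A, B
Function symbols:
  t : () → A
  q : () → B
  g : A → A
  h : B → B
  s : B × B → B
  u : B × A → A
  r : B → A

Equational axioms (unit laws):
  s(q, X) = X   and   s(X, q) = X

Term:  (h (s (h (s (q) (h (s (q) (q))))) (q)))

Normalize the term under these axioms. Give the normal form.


1. (h (s (h (s (q) (h (s (q) (q))))) (q)))  →  (h (h (s (q) (h (s (q) (q))))))
2. (h (h (s (q) (h (s (q) (q))))))  →  (h (h (h (s (q) (q)))))
3. (h (h (h (s (q) (q)))))  →  (h (h (h (q))))

normal form = (h (h (h (q))))


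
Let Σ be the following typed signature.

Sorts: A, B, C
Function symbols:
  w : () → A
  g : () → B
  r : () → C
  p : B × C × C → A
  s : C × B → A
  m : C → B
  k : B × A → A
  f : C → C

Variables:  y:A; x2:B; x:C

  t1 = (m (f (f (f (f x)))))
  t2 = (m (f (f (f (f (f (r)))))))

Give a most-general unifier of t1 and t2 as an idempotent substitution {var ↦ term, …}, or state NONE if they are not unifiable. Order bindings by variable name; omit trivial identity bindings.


{x ↦ (f (r))}


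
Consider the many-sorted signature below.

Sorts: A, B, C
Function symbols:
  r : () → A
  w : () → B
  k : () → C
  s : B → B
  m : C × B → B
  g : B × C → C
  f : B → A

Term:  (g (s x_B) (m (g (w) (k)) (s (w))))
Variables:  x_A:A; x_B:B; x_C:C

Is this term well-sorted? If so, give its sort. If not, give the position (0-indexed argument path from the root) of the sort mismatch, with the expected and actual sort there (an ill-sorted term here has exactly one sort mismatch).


ill-sorted at position [1]: expected C, got B

    x_B : B
  (s x_B) : B
      (w) : B
      (k) : C
    (g (w) (k)) : C
      (w) : B
    (s (w)) : B
  (m (g (w) (k)) (s (w))) : B
(g (s x_B) (m (g (w) (k)) (s (w)))) : ✗ arg 1 at [1] has sort B, expected C


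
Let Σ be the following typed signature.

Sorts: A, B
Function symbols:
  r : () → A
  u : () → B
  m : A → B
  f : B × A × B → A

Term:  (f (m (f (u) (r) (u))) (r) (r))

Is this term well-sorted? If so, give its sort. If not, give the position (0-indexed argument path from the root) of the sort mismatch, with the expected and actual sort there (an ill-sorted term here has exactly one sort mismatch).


ill-sorted at position [2]: expected B, got A

      (u) : B
      (r) : A
      (u) : B
    (f (u) (r) (u)) : A
  (m (f (u) (r) (u))) : B
  (r) : A
  (r) : A
(f (m (f (u) (r) (u))) (r) (r)) : ✗ arg 2 at [2] has sort A, expected B


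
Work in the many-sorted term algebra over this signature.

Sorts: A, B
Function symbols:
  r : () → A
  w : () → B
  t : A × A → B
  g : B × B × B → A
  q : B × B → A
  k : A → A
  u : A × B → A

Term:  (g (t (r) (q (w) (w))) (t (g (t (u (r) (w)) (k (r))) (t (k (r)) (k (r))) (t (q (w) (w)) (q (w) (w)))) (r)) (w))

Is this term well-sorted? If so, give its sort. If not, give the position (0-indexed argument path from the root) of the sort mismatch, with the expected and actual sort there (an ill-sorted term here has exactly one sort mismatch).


    (r) : A
      (w) : B
      (w) : B
    (q (w) (w)) : A
  (t (r) (q (w) (w))) : B
          (r) : A
          (w) : B
        (u (r) (w)) : A
          (r) : A
        (k (r)) : A
      (t (u (r) (w)) (k (r))) : B
          (r) : A
        (k (r)) : A
          (r) : A
        (k (r)) : A
      (t (k (r)) (k (r))) : B
          (w) : B
          (w) : B
        (q (w) (w)) : A
          (w) : B
          (w) : B
        (q (w) (w)) : A
      (t (q (w) (w)) (q (w) (w))) : B
    (g (t (u (r) (w)) (k (r))) (t (k (r)) (k (r))) (t (q (w) (w)) (q (w) (w)))) : A
    (r) : A
  (t (g (t (u (r) (w)) (k (r))) (t (k (r)) (k (r))) (t (q (w) (w)) (q (w) (w)))) (r)) : B
  (w) : B
(g (t (r) (q (w) (w))) (t (g (t (u (r) (w)) (k (r))) (t (k (r)) (k (r))) (t (q (w) (w)) (q (w) (w)))) (r)) (w)) : A

well-sorted; sort = A


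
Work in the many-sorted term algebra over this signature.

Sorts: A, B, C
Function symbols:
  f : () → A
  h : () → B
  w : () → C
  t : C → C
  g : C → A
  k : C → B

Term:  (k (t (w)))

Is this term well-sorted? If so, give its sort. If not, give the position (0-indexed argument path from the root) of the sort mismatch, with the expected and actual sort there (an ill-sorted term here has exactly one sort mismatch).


well-sorted; sort = B

    (w) : C
  (t (w)) : C
(k (t (w))) : B


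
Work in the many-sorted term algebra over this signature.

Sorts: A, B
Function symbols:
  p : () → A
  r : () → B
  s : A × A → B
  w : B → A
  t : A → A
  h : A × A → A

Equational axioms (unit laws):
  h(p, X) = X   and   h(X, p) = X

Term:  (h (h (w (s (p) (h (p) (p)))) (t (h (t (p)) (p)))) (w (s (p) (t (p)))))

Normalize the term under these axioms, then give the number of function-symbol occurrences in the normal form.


size = 14

1. (h (h (w (s (p) (h (p) (p)))) (t (h (t (p)) (p)))) (w (s (p) (t (p)))))  →  (h (h (w (s (p) (p))) (t (h (t (p)) (p)))) (w (s (p) (t (p)))))
2. (h (h (w (s (p) (p))) (t (h (t (p)) (p)))) (w (s (p) (t (p)))))  →  (h (h (w (s (p) (p))) (t (t (p)))) (w (s (p) (t (p)))))
normal form: (h (h (w (s (p) (p))) (t (t (p)))) (w (s (p) (t (p)))))


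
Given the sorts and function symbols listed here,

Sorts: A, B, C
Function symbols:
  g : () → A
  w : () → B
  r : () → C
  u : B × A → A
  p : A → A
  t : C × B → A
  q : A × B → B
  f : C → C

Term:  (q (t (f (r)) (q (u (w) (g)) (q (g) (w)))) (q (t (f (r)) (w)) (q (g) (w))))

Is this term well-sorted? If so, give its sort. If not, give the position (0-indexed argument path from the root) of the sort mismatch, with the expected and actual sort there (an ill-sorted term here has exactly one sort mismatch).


well-sorted; sort = B

      (r) : C
    (f (r)) : C
        (w) : B
        (g) : A
      (u (w) (g)) : A
        (g) : A
        (w) : B
      (q (g) (w)) : B
    (q (u (w) (g)) (q (g) (w))) : B
  (t (f (r)) (q (u (w) (g)) (q (g) (w)))) : A
        (r) : C
      (f (r)) : C
      (w) : B
    (t (f (r)) (w)) : A
      (g) : A
      (w) : B
    (q (g) (w)) : B
  (q (t (f (r)) (w)) (q (g) (w))) : B
(q (t (f (r)) (q (u (w) (g)) (q (g) (w)))) (q (t (f (r)) (w)) (q (g) (w)))) : B


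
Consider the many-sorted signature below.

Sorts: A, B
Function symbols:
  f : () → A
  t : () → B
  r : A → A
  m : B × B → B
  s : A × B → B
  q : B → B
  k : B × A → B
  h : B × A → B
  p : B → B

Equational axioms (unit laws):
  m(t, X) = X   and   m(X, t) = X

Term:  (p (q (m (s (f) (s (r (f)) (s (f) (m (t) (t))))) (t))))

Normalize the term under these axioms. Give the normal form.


normal form = (p (q (s (f) (s (r (f)) (s (f) (t))))))

1. (p (q (m (s (f) (s (r (f)) (s (f) (m (t) (t))))) (t))))  →  (p (q (s (f) (s (r (f)) (s (f) (m (t) (t)))))))
2. (p (q (s (f) (s (r (f)) (s (f) (m (t) (t)))))))  →  (p (q (s (f) (s (r (f)) (s (f) (t))))))


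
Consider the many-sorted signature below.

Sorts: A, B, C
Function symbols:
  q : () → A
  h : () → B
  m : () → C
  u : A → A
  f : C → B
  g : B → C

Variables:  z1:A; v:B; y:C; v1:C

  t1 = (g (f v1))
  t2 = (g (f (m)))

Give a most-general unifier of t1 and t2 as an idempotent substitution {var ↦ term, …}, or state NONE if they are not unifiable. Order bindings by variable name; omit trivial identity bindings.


{v1 ↦ (m)}


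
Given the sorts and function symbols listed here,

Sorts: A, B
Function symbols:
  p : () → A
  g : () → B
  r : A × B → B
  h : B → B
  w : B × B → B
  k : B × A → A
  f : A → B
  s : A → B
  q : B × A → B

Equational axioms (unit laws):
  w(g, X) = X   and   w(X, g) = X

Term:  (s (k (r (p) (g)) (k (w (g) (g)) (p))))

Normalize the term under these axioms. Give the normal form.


normal form = (s (k (r (p) (g)) (k (g) (p))))

1. (s (k (r (p) (g)) (k (w (g) (g)) (p))))  →  (s (k (r (p) (g)) (k (g) (p))))


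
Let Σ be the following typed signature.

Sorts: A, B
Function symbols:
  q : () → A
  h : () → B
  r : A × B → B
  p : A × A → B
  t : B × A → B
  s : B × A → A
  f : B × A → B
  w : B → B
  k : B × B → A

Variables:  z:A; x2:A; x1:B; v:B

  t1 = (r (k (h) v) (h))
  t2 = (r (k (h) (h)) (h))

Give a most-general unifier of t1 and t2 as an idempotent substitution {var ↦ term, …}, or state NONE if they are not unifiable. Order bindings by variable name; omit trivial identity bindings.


{v ↦ (h)}


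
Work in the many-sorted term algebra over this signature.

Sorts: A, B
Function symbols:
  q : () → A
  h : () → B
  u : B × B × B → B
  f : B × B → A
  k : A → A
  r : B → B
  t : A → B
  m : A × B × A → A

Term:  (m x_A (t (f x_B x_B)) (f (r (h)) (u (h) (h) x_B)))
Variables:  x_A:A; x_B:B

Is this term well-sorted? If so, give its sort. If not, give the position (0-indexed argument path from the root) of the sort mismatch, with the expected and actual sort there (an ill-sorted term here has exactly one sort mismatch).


well-sorted; sort = A

  x_A : A
      x_B : B
      x_B : B
    (f x_B x_B) : A
  (t (f x_B x_B)) : B
      (h) : B
    (r (h)) : B
      (h) : B
      (h) : B
      x_B : B
    (u (h) (h) x_B) : B
  (f (r (h)) (u (h) (h) x_B)) : A
(m x_A (t (f x_B x_B)) (f (r (h)) (u (h) (h) x_B))) : A


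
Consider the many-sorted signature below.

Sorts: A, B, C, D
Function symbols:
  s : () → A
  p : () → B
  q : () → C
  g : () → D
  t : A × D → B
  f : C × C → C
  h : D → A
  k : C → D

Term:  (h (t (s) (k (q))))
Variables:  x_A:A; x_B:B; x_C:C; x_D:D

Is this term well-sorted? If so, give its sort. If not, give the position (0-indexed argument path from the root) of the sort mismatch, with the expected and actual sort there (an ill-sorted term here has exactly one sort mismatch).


ill-sorted at position [0]: expected D, got B

    (s) : A
      (q) : C
    (k (q)) : D
  (t (s) (k (q))) : B
(h (t (s) (k (q)))) : ✗ arg 0 at [0] has sort B, expected D


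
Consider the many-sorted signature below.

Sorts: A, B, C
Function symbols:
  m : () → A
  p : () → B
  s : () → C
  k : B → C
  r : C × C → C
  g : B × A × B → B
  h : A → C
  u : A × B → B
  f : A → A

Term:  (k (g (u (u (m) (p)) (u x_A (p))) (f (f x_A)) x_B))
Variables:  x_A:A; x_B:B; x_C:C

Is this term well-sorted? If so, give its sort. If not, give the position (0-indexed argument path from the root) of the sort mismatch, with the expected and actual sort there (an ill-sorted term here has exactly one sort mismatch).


        (m) : A
        (p) : B
      (u (m) (p)) : B
        x_A : A
        (p) : B
      (u x_A (p)) : B
    (u (u (m) (p)) (u x_A (p))) : ✗ arg 0 at [0, 0, 0] has sort B, expected A
        x_A : A
      (f x_A) : A
    (f (f x_A)) : A
    x_B : B

ill-sorted at position [0, 0, 0]: expected A, got B


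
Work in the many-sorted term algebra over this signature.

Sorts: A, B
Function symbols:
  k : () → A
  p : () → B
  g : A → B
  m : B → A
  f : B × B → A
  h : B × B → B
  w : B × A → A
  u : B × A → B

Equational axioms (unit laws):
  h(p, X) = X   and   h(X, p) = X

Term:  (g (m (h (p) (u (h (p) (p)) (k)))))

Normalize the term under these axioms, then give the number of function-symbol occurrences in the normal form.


size = 5

1. (g (m (h (p) (u (h (p) (p)) (k)))))  →  (g (m (u (h (p) (p)) (k))))
2. (g (m (u (h (p) (p)) (k))))  →  (g (m (u (p) (k))))
normal form: (g (m (u (p) (k))))


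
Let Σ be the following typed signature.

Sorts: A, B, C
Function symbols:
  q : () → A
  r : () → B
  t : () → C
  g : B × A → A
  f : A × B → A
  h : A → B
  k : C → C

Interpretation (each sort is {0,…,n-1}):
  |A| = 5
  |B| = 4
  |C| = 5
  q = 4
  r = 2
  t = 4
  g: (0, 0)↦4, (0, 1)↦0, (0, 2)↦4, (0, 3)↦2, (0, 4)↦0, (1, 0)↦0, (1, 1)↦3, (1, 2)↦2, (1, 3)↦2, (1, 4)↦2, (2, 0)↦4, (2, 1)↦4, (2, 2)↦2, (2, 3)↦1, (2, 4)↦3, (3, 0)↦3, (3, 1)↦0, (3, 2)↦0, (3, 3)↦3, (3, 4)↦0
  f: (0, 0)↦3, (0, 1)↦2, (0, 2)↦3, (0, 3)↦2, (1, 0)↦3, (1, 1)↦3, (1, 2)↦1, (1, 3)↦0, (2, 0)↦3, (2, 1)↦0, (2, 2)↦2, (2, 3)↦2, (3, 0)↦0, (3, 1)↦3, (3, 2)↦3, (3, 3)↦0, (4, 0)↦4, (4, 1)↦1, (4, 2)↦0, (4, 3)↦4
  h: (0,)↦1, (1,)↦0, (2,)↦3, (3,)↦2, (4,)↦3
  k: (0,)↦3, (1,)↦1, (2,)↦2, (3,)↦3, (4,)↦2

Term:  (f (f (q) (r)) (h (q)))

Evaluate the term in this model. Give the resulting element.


  q = 4
  r = 2
  (f (q) (r)) = f(4, 2) = 0
  q = 4
  (h (q)) = h(4,) = 3
  (f (f (q) (r)) (h (q))) = f(0, 3) = 2

value = 2


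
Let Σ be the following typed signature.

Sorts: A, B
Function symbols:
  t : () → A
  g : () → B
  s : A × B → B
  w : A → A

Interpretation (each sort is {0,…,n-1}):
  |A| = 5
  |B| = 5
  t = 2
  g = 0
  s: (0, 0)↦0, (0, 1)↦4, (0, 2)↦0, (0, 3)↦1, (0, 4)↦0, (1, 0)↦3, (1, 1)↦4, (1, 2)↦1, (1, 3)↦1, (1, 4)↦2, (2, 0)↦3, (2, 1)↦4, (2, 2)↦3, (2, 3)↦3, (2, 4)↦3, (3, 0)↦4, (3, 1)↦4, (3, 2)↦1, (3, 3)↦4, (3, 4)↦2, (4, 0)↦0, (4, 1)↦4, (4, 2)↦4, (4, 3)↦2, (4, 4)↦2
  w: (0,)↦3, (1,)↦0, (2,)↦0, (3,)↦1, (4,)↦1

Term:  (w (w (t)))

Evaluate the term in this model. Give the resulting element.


value = 3

  t = 2
  (w (t)) = w(2,) = 0
  (w (w (t))) = w(0,) = 3


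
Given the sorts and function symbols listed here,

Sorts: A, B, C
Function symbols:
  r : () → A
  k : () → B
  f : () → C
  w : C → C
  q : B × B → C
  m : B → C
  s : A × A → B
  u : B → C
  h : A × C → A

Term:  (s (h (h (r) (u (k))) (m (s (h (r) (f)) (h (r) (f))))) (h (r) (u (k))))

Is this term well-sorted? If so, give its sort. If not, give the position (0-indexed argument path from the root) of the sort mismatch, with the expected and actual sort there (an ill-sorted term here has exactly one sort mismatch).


well-sorted; sort = B

      (r) : A
        (k) : B
      (u (k)) : C
    (h (r) (u (k))) : A
          (r) : A
          (f) : C
        (h (r) (f)) : A
          (r) : A
          (f) : C
        (h (r) (f)) : A
      (s (h (r) (f)) (h (r) (f))) : B
    (m (s (h (r) (f)) (h (r) (f)))) : C
  (h (h (r) (u (k))) (m (s (h (r) (f)) (h (r) (f))))) : A
    (r) : A
      (k) : B
    (u (k)) : C
  (h (r) (u (k))) : A
(s (h (h (r) (u (k))) (m (s (h (r) (f)) (h (r) (f))))) (h (r) (u (k)))) : B


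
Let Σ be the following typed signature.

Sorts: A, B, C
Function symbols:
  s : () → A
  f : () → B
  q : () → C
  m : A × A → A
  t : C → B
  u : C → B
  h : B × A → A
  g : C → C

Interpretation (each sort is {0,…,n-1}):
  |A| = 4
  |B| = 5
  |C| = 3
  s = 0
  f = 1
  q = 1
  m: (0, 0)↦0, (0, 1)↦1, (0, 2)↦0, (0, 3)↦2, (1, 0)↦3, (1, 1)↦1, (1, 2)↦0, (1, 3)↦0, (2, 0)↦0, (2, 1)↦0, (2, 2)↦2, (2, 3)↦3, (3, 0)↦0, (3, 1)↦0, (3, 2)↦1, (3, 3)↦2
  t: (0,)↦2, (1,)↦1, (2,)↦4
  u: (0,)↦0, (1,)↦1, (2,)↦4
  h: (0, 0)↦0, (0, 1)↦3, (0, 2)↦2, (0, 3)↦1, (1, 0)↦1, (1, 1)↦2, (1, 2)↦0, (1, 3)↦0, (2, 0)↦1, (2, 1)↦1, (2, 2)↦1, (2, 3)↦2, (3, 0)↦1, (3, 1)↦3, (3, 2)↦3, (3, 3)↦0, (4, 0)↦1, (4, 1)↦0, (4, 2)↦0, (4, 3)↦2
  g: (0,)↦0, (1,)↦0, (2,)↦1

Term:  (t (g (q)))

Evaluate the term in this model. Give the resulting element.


  q = 1
  (g (q)) = g(1,) = 0
  (t (g (q))) = t(0,) = 2

value = 2


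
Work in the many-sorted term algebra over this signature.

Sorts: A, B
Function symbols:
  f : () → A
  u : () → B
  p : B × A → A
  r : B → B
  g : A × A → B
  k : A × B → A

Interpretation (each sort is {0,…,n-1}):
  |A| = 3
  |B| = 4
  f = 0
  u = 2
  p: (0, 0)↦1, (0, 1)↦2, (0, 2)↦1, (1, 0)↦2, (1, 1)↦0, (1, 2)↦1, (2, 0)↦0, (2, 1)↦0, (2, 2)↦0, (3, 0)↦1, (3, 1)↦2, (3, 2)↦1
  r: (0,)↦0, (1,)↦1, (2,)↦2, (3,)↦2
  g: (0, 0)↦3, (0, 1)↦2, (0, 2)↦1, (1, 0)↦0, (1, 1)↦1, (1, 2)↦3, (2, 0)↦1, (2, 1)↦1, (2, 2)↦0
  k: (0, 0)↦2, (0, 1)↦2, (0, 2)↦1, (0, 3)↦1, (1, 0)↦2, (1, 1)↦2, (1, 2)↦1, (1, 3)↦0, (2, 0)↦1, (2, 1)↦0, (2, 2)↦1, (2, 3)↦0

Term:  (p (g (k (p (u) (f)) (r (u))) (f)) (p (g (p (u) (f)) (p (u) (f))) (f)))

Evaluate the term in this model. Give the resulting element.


value = 2

  u = 2
  f = 0
  (p (u) (f)) = p(2, 0) = 0
  u = 2
  (r (u)) = r(2,) = 2
  (k (p (u) (f)) (r (u))) = k(0, 2) = 1
  f = 0
  (g (k (p (u) (f)) (r (u))) (f)) = g(1, 0) = 0
  u = 2
  f = 0
  (p (u) (f)) = p(2, 0) = 0
  u = 2
  f = 0
  (p (u) (f)) = p(2, 0) = 0
  (g (p (u) (f)) (p (u) (f))) = g(0, 0) = 3
  f = 0
  (p (g (p (u) (f)) (p (u) (f))) (f)) = p(3, 0) = 1
  (p (g (k (p (u) (f)) (r (u))) (f)) (p (g (p (u) (f)) (p (u) (f))) (f))) = p(0, 1) = 2


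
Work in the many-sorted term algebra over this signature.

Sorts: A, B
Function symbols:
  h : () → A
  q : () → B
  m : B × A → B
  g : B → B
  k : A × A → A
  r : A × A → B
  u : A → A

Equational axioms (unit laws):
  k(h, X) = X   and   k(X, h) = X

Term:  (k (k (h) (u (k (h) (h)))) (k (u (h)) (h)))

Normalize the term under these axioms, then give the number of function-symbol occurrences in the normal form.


1. (k (k (h) (u (k (h) (h)))) (k (u (h)) (h)))  →  (k (u (k (h) (h))) (k (u (h)) (h)))
2. (k (u (k (h) (h))) (k (u (h)) (h)))  →  (k (u (h)) (k (u (h)) (h)))
3. (k (u (h)) (k (u (h)) (h)))  →  (k (u (h)) (u (h)))
normal form: (k (u (h)) (u (h)))

size = 5


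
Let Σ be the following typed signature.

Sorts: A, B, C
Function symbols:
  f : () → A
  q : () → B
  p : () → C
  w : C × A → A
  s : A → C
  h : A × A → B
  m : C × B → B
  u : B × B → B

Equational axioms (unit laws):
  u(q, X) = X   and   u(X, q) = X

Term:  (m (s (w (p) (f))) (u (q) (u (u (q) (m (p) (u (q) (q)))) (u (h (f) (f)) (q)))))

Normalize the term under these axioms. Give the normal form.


1. (m (s (w (p) (f))) (u (q) (u (u (q) (m (p) (u (q) (q)))) (u (h (f) (f)) (q)))))  →  (m (s (w (p) (f))) (u (u (q) (m (p) (u (q) (q)))) (u (h (f) (f)) (q))))
2. (m (s (w (p) (f))) (u (u (q) (m (p) (u (q) (q)))) (u (h (f) (f)) (q))))  →  (m (s (w (p) (f))) (u (m (p) (u (q) (q))) (u (h (f) (f)) (q))))
3. (m (s (w (p) (f))) (u (m (p) (u (q) (q))) (u (h (f) (f)) (q))))  →  (m (s (w (p) (f))) (u (m (p) (q)) (u (h (f) (f)) (q))))
4. (m (s (w (p) (f))) (u (m (p) (q)) (u (h (f) (f)) (q))))  →  (m (s (w (p) (f))) (u (m (p) (q)) (h (f) (f))))

normal form = (m (s (w (p) (f))) (u (m (p) (q)) (h (f) (f))))


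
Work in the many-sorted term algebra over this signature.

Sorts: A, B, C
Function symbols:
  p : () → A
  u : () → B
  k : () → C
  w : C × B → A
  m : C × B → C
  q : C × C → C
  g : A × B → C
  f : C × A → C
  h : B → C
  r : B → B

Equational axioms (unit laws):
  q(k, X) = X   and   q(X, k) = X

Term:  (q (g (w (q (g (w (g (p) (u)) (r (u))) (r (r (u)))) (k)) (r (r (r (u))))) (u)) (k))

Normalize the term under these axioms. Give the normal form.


1. (q (g (w (q (g (w (g (p) (u)) (r (u))) (r (r (u)))) (k)) (r (r (r (u))))) (u)) (k))  →  (g (w (q (g (w (g (p) (u)) (r (u))) (r (r (u)))) (k)) (r (r (r (u))))) (u))
2. (g (w (q (g (w (g (p) (u)) (r (u))) (r (r (u)))) (k)) (r (r (r (u))))) (u))  →  (g (w (g (w (g (p) (u)) (r (u))) (r (r (u)))) (r (r (r (u))))) (u))

normal form = (g (w (g (w (g (p) (u)) (r (u))) (r (r (u)))) (r (r (r (u))))) (u))


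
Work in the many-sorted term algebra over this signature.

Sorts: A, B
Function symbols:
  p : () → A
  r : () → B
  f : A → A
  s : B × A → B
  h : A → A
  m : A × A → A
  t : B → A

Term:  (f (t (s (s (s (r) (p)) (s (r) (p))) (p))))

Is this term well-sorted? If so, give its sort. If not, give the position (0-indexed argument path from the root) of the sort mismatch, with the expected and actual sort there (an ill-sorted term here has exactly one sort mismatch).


          (r) : B
          (p) : A
        (s (r) (p)) : B
          (r) : B
          (p) : A
        (s (r) (p)) : B
      (s (s (r) (p)) (s (r) (p))) : ✗ arg 1 at [0, 0, 0, 1] has sort B, expected A
      (p) : A

ill-sorted at position [0, 0, 0, 1]: expected A, got B


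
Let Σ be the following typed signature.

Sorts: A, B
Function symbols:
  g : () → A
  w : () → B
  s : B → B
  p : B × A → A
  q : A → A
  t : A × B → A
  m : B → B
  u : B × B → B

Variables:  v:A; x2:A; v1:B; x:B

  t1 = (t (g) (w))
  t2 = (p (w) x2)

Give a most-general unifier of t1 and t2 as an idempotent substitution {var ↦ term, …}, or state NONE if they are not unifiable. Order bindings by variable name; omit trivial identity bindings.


NONE (not unifiable)

head clash or occurs-check failure — not unifiable


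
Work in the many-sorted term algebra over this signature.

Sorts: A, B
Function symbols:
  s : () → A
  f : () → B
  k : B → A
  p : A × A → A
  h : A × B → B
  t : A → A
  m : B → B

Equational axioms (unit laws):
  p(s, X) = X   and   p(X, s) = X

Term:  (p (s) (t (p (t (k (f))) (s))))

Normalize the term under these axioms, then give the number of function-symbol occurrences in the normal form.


1. (p (s) (t (p (t (k (f))) (s))))  →  (t (p (t (k (f))) (s)))
2. (t (p (t (k (f))) (s)))  →  (t (t (k (f))))
normal form: (t (t (k (f))))

size = 4


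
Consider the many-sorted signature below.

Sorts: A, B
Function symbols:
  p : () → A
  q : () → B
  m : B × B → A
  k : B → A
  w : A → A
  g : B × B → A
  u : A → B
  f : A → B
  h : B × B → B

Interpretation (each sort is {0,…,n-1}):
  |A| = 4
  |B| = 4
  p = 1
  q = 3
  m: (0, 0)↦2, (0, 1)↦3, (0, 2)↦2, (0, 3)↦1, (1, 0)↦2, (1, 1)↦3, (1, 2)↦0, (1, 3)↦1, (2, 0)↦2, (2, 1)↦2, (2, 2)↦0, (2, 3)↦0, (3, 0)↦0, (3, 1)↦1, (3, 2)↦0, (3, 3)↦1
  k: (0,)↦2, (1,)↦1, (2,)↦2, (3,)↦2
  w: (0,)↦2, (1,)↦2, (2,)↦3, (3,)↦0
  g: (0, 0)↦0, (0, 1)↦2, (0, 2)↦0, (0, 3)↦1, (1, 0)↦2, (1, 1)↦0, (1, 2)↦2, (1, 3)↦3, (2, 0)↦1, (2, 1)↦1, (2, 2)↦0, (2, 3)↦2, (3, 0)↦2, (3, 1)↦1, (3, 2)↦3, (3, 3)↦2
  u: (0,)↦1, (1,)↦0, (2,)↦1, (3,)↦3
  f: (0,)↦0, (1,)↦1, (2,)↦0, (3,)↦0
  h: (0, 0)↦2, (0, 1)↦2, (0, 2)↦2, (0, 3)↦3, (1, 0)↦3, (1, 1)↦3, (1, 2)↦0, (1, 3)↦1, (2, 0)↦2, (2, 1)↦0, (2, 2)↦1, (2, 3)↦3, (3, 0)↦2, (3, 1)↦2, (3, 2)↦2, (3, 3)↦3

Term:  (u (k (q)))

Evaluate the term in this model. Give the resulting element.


  q = 3
  (k (q)) = k(3,) = 2
  (u (k (q))) = u(2,) = 1

value = 1


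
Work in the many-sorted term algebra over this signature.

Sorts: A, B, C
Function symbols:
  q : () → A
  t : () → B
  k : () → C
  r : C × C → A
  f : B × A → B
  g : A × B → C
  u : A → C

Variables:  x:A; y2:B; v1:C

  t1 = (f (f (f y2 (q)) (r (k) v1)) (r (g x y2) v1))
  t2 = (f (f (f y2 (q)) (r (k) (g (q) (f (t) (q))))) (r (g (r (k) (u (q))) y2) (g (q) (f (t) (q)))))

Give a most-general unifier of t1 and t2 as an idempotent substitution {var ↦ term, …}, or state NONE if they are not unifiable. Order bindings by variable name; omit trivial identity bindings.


{v1 ↦ (g (q) (f (t) (q))), x ↦ (r (k) (u (q)))}


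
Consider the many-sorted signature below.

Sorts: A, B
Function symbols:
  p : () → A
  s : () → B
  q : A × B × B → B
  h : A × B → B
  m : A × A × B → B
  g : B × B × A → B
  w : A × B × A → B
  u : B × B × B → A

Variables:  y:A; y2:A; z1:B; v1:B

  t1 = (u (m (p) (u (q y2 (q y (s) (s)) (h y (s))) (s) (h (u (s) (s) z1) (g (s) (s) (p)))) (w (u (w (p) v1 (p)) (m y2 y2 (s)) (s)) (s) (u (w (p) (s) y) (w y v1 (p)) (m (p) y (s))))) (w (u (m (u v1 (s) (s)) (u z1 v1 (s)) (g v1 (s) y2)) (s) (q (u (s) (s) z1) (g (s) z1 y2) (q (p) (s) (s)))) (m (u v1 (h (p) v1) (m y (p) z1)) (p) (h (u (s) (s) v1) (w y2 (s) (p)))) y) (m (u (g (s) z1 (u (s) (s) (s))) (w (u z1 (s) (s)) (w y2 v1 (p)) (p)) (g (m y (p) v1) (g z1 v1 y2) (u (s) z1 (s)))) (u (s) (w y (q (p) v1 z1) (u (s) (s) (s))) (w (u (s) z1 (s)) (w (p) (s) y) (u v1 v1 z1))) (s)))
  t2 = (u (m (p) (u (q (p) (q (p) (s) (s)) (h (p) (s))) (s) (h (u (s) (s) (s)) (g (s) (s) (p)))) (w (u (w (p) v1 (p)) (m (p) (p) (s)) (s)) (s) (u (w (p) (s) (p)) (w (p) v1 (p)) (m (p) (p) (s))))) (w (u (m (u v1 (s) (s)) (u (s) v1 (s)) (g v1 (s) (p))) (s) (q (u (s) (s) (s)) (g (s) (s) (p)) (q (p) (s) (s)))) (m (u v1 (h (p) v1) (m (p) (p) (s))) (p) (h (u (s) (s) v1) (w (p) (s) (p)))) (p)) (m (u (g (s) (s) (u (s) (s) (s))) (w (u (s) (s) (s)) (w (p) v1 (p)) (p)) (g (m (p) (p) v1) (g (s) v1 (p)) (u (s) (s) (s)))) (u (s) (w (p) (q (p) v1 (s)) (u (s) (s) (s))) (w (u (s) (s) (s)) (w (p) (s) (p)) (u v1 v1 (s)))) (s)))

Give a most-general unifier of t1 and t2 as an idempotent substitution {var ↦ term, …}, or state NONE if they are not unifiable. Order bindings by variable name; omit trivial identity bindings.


{y ↦ (p), y2 ↦ (p), z1 ↦ (s)}


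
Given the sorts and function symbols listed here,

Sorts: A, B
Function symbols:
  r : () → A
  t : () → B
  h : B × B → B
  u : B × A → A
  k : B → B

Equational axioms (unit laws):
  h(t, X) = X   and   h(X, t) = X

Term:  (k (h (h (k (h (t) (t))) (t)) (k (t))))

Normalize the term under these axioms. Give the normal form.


1. (k (h (h (k (h (t) (t))) (t)) (k (t))))  →  (k (h (k (h (t) (t))) (k (t))))
2. (k (h (k (h (t) (t))) (k (t))))  →  (k (h (k (t)) (k (t))))

normal form = (k (h (k (t)) (k (t))))


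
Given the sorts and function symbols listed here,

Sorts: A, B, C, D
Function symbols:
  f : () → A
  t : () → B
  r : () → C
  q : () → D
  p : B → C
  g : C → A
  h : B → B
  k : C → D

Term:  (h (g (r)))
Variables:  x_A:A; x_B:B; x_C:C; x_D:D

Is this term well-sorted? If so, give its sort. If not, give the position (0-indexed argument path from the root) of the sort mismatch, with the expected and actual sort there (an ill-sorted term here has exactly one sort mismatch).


ill-sorted at position [0]: expected B, got A

    (r) : C
  (g (r)) : A
(h (g (r))) : ✗ arg 0 at [0] has sort A, expected B


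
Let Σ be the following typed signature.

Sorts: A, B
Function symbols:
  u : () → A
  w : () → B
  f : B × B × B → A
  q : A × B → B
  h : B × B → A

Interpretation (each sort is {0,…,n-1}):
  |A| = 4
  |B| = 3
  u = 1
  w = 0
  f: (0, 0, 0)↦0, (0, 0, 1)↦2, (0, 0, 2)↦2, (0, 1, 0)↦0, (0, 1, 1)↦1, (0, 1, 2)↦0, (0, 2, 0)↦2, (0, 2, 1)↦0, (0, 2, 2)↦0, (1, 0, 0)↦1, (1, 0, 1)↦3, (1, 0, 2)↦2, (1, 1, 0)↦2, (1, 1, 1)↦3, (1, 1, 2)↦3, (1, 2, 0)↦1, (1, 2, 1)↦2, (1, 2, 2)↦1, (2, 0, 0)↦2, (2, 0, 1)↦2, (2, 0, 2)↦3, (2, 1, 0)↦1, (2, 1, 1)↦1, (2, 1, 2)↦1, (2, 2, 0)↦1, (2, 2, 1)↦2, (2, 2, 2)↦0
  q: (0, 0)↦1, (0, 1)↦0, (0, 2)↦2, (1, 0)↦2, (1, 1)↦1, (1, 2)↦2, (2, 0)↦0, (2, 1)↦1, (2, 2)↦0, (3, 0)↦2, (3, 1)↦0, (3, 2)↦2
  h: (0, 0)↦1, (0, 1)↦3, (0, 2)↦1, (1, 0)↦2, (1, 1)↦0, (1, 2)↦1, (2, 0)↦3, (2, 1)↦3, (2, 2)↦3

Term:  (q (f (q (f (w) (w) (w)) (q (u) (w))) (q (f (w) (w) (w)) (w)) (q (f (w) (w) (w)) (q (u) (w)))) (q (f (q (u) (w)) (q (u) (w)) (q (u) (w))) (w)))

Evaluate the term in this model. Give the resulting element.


  w = 0
  w = 0
  w = 0
  (f (w) (w) (w)) = f(0, 0, 0) = 0
  u = 1
  w = 0
  (q (u) (w)) = q(1, 0) = 2
  (q (f (w) (w) (w)) (q (u) (w))) = q(0, 2) = 2
  w = 0
  w = 0
  w = 0
  (f (w) (w) (w)) = f(0, 0, 0) = 0
  w = 0
  (q (f (w) (w) (w)) (w)) = q(0, 0) = 1
  w = 0
  w = 0
  w = 0
  (f (w) (w) (w)) = f(0, 0, 0) = 0
  u = 1
  w = 0
  (q (u) (w)) = q(1, 0) = 2
  (q (f (w) (w) (w)) (q (u) (w))) = q(0, 2) = 2
  (f (q (f (w) (w) (w)) (q (u) (w))) (q (f (w) (w) (w)) (w)) (q (f (w) (w) (w)) (q (u) (w)))) = f(2, 1, 2) = 1
  u = 1
  w = 0
  (q (u) (w)) = q(1, 0) = 2
  u = 1
  w = 0
  (q (u) (w)) = q(1, 0) = 2
  u = 1
  w = 0
  (q (u) (w)) = q(1, 0) = 2
  (f (q (u) (w)) (q (u) (w)) (q (u) (w))) = f(2, 2, 2) = 0
  w = 0
  (q (f (q (u) (w)) (q (u) (w)) (q (u) (w))) (w)) = q(0, 0) = 1
  (q (f (q (f (w) (w) (w)) (q (u) (w))) (q (f (w) (w) (w)) (w)) (q (f (w) (w) (w)) (q (u) (w)))) (q (f (q (u) (w)) (q (u) (w)) (q (u) (w))) (w))) = q(1, 1) = 1

value = 1


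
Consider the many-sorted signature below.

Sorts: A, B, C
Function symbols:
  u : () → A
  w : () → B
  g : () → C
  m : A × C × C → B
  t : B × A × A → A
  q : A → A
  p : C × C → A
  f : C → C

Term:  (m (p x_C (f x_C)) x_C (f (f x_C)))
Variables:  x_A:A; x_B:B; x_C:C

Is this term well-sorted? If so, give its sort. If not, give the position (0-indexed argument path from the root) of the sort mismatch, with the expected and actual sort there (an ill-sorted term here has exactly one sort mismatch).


well-sorted; sort = B

    x_C : C
      x_C : C
    (f x_C) : C
  (p x_C (f x_C)) : A
  x_C : C
      x_C : C
    (f x_C) : C
  (f (f x_C)) : C
(m (p x_C (f x_C)) x_C (f (f x_C))) : B


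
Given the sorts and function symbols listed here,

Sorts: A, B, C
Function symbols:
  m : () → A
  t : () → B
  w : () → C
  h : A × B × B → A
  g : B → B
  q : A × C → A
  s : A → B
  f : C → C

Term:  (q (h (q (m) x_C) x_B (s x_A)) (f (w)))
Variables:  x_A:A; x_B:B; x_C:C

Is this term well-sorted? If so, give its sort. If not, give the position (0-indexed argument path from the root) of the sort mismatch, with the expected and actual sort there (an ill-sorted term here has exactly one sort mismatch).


      (m) : A
      x_C : C
    (q (m) x_C) : A
    x_B : B
      x_A : A
    (s x_A) : B
  (h (q (m) x_C) x_B (s x_A)) : A
    (w) : C
  (f (w)) : C
(q (h (q (m) x_C) x_B (s x_A)) (f (w))) : A

well-sorted; sort = A


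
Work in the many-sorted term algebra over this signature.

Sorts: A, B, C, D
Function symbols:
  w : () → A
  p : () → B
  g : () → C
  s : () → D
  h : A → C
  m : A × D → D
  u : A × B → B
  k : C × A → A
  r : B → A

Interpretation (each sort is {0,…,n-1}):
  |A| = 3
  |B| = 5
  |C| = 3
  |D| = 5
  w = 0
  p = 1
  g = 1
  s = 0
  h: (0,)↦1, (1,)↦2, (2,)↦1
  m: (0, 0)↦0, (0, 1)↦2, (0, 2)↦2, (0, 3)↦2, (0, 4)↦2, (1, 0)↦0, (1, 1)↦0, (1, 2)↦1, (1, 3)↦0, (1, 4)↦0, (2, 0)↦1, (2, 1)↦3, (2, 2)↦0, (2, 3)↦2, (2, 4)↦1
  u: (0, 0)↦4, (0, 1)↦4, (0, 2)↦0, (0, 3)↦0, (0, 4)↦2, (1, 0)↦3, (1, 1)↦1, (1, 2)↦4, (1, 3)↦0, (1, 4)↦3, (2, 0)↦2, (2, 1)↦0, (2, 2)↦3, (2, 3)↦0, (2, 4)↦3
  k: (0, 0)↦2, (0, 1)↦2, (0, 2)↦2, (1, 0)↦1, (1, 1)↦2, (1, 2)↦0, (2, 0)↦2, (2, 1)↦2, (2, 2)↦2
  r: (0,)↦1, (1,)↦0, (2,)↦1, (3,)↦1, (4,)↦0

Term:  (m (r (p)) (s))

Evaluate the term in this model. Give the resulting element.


  p = 1
  (r (p)) = r(1,) = 0
  s = 0
  (m (r (p)) (s)) = m(0, 0) = 0

value = 0


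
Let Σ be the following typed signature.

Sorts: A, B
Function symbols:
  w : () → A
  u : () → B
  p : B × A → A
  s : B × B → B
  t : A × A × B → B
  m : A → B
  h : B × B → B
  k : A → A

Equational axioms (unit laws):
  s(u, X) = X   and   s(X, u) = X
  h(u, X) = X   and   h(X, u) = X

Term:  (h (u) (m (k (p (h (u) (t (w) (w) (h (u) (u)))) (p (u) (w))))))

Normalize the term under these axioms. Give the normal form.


normal form = (m (k (p (t (w) (w) (u)) (p (u) (w)))))

1. (h (u) (m (k (p (h (u) (t (w) (w) (h (u) (u)))) (p (u) (w))))))  →  (m (k (p (h (u) (t (w) (w) (h (u) (u)))) (p (u) (w)))))
2. (m (k (p (h (u) (t (w) (w) (h (u) (u)))) (p (u) (w)))))  →  (m (k (p (t (w) (w) (h (u) (u))) (p (u) (w)))))
3. (m (k (p (t (w) (w) (h (u) (u))) (p (u) (w)))))  →  (m (k (p (t (w) (w) (u)) (p (u) (w)))))


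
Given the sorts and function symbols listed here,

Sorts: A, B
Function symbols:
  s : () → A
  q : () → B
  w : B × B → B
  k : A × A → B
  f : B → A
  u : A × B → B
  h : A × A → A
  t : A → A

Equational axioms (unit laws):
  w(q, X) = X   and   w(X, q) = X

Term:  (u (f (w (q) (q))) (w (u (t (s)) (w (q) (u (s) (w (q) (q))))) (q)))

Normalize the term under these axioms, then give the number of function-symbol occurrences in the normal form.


size = 9

1. (u (f (w (q) (q))) (w (u (t (s)) (w (q) (u (s) (w (q) (q))))) (q)))  →  (u (f (q)) (w (u (t (s)) (w (q) (u (s) (w (q) (q))))) (q)))
2. (u (f (q)) (w (u (t (s)) (w (q) (u (s) (w (q) (q))))) (q)))  →  (u (f (q)) (u (t (s)) (w (q) (u (s) (w (q) (q))))))
3. (u (f (q)) (u (t (s)) (w (q) (u (s) (w (q) (q))))))  →  (u (f (q)) (u (t (s)) (u (s) (w (q) (q)))))
4. (u (f (q)) (u (t (s)) (u (s) (w (q) (q)))))  →  (u (f (q)) (u (t (s)) (u (s) (q))))
normal form: (u (f (q)) (u (t (s)) (u (s) (q))))


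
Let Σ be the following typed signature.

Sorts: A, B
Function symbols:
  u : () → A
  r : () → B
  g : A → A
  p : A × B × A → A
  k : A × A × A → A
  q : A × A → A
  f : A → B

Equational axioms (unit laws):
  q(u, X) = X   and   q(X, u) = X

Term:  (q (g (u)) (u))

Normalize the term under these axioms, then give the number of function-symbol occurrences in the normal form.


1. (q (g (u)) (u))  →  (g (u))
normal form: (g (u))

size = 2


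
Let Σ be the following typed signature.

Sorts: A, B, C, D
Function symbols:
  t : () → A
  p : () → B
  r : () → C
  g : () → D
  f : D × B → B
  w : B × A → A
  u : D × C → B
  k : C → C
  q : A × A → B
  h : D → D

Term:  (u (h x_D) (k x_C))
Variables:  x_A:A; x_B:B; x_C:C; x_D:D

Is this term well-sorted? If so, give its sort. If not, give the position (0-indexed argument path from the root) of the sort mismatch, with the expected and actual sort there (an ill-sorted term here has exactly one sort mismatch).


    x_D : D
  (h x_D) : D
    x_C : C
  (k x_C) : C
(u (h x_D) (k x_C)) : B

well-sorted; sort = B


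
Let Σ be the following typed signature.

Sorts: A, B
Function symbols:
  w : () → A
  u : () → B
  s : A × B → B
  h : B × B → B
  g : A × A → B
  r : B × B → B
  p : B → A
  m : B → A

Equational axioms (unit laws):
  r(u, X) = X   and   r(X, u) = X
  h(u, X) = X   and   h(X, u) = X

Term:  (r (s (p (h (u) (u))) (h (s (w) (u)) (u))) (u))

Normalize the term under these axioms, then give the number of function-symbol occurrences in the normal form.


size = 6

1. (r (s (p (h (u) (u))) (h (s (w) (u)) (u))) (u))  →  (s (p (h (u) (u))) (h (s (w) (u)) (u)))
2. (s (p (h (u) (u))) (h (s (w) (u)) (u)))  →  (s (p (u)) (h (s (w) (u)) (u)))
3. (s (p (u)) (h (s (w) (u)) (u)))  →  (s (p (u)) (s (w) (u)))
normal form: (s (p (u)) (s (w) (u)))


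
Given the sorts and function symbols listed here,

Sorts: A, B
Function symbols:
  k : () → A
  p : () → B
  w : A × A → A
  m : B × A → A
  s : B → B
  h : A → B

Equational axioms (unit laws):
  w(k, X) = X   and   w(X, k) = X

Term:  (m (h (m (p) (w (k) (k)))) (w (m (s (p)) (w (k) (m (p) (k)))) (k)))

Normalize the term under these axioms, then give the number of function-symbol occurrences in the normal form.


size = 11

1. (m (h (m (p) (w (k) (k)))) (w (m (s (p)) (w (k) (m (p) (k)))) (k)))  →  (m (h (m (p) (k))) (w (m (s (p)) (w (k) (m (p) (k)))) (k)))
2. (m (h (m (p) (k))) (w (m (s (p)) (w (k) (m (p) (k)))) (k)))  →  (m (h (m (p) (k))) (m (s (p)) (w (k) (m (p) (k)))))
3. (m (h (m (p) (k))) (m (s (p)) (w (k) (m (p) (k)))))  →  (m (h (m (p) (k))) (m (s (p)) (m (p) (k))))
normal form: (m (h (m (p) (k))) (m (s (p)) (m (p) (k))))


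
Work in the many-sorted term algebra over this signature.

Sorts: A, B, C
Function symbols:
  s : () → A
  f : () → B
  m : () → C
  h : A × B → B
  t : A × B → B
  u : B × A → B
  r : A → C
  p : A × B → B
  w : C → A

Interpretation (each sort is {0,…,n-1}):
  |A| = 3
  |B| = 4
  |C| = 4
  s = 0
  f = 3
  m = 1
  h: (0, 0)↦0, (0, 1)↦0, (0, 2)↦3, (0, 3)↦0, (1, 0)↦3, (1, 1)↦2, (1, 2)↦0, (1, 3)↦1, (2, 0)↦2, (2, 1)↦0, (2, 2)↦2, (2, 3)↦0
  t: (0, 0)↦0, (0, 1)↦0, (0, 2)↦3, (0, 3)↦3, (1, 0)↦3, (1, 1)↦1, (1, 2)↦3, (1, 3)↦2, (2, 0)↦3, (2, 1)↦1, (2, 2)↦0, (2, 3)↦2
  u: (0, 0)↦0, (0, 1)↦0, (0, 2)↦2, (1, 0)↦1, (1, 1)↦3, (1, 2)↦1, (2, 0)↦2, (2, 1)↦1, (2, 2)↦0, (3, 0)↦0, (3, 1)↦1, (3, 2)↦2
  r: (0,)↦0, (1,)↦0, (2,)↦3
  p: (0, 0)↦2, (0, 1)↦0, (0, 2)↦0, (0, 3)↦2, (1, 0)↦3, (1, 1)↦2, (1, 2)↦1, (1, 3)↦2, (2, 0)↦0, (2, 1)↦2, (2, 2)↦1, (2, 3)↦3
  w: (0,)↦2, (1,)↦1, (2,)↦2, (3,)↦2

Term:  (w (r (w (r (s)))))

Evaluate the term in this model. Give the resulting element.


value = 2

  s = 0
  (r (s)) = r(0,) = 0
  (w (r (s))) = w(0,) = 2
  (r (w (r (s)))) = r(2,) = 3
  (w (r (w (r (s))))) = w(3,) = 2
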